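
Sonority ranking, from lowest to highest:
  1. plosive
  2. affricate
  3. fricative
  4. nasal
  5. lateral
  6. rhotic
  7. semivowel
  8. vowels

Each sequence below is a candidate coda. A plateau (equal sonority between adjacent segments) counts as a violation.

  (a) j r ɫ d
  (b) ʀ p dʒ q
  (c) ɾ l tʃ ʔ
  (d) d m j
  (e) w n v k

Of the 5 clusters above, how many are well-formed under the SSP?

3

(a) sonority 7-6-5-1: well-formed.
(b) sonority 6-1-2-1: ill-formed.
(c) sonority 6-5-2-1: well-formed.
(d) sonority 1-4-7: ill-formed.
(e) sonority 7-4-3-1: well-formed.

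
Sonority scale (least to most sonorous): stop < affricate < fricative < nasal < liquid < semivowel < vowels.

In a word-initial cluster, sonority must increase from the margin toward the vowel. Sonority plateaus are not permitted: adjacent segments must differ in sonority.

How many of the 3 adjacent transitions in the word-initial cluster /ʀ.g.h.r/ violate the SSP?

1

/ʀ/: liquid = 5.
/g/: stop = 1.
/h/: fricative = 3.
/r/: liquid = 5.
/ʀ/→/g/: 5→1 (does not rise) — violation.
/g/→/h/: 1→3 (rises) — ok.
/h/→/r/: 3→5 (rises) — ok.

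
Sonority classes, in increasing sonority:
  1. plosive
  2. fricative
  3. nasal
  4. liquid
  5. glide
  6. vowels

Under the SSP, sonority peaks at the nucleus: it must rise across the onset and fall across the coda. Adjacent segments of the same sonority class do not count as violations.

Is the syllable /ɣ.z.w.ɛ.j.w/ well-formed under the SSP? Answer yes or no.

Onset: /ɣ/ is a fricative (sonority 2), /z/ is a fricative (sonority 2), /w/ is a glide (sonority 5); then the nucleus /ɛ/ (sonority 6).
Onset profile 2-2-5-6 — rises to the nucleus.
Coda: /j/ is a glide (sonority 5), /w/ is a glide (sonority 5).
Coda profile 6-5-5 — falls from the nucleus.

yes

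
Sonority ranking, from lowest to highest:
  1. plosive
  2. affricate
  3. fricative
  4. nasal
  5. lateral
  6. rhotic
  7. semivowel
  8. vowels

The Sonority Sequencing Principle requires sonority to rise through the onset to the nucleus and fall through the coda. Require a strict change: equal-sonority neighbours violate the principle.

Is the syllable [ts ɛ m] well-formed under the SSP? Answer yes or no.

yes

Onset: /ts/ is an affricate (sonority 2); then the nucleus /ɛ/ (sonority 8).
Onset profile 2-8 — rises to the nucleus.
Coda: /m/ is a nasal (sonority 4).
Coda profile 8-4 — falls from the nucleus.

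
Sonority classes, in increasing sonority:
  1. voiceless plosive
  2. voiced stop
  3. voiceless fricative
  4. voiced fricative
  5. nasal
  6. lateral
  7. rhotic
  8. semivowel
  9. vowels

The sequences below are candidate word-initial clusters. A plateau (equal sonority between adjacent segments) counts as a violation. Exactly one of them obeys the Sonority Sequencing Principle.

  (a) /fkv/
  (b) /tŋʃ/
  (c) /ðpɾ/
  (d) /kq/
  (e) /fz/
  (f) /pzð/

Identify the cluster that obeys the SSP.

(a) /fkv/: profile 3-1-4 — violates.
(b) /tŋʃ/: profile 1-5-3 — violates.
(c) /ðpɾ/: profile 4-1-7 — violates.
(d) /kq/: profile 1-1 — violates.
(e) /fz/: profile 3-4 — obeys.
(f) /pzð/: profile 1-4-4 — violates.

e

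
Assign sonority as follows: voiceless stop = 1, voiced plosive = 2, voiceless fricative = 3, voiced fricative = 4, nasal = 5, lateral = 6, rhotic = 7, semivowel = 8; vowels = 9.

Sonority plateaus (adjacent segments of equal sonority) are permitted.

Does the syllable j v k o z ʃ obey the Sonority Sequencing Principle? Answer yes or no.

no

Onset: /j/ is a semivowel (sonority 8), /v/ is a voiced fricative (sonority 4), /k/ is a voiceless stop (sonority 1); then the nucleus /o/ (sonority 9).
Onset profile 8-4-1-9 — does not rise throughout.
Coda: /z/ is a voiced fricative (sonority 4), /ʃ/ is a voiceless fricative (sonority 3).
Coda profile 9-4-3 — falls from the nucleus.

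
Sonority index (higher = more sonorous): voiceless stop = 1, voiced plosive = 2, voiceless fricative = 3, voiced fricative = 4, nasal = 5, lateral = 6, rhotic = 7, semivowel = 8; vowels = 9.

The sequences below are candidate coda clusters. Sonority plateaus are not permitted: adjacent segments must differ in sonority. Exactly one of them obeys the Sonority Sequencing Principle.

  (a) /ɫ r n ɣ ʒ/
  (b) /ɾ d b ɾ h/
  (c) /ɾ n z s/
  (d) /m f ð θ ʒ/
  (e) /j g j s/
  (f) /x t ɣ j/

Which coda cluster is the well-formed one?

c

(a) sonority 6-7-5-4-4: ill-formed.
(b) sonority 7-2-2-7-3: ill-formed.
(c) sonority 7-5-4-3: well-formed.
(d) sonority 5-3-4-3-4: ill-formed.
(e) sonority 8-2-8-3: ill-formed.
(f) sonority 3-1-4-8: ill-formed.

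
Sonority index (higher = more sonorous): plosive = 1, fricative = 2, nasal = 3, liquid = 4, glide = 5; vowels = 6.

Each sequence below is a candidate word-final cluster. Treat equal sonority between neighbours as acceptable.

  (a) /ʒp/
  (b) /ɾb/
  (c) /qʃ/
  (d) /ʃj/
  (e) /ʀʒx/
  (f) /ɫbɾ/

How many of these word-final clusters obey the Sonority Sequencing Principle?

3

(a) 2-1 → obeys
(b) 4-1 → obeys
(c) 1-2 → violates
(d) 2-5 → violates
(e) 4-2-2 → obeys
(f) 4-1-4 → violates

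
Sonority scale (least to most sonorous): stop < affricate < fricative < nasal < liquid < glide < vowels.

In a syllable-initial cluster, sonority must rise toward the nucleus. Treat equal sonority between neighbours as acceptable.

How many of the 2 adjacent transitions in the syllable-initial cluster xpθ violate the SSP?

1

/x/ is a fricative (sonority 3).
/p/ is a stop (sonority 1).
/θ/ is a fricative (sonority 3).
/x/→/p/: 3→1 (does not rise) — violation.
/p/→/θ/: 1→3 (rises) — ok.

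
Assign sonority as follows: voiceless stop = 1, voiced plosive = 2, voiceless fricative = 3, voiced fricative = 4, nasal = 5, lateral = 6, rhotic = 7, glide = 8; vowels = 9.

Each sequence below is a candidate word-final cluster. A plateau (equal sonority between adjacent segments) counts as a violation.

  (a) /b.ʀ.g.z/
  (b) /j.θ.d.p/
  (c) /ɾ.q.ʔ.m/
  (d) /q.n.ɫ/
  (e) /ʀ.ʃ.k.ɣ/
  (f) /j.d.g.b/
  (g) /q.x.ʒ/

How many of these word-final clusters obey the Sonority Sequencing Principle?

(a) sonority 2-7-2-4: ill-formed.
(b) sonority 8-3-2-1: well-formed.
(c) sonority 7-1-1-5: ill-formed.
(d) sonority 1-5-6: ill-formed.
(e) sonority 7-3-1-4: ill-formed.
(f) sonority 8-2-2-2: ill-formed.
(g) sonority 1-3-4: ill-formed.

1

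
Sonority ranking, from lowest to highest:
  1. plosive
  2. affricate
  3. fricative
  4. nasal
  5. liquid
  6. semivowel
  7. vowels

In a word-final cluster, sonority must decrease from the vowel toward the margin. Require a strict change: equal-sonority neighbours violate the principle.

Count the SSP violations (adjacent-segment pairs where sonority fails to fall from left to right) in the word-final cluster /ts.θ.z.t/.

/ts/: affricate = 2.
/θ/: fricative = 3.
/z/: fricative = 3.
/t/: plosive = 1.
/ts/→/θ/: 2→3 (does not fall) — violation.
/θ/→/z/: 3→3 (plateau) — violation.
/z/→/t/: 3→1 (falls) — ok.

2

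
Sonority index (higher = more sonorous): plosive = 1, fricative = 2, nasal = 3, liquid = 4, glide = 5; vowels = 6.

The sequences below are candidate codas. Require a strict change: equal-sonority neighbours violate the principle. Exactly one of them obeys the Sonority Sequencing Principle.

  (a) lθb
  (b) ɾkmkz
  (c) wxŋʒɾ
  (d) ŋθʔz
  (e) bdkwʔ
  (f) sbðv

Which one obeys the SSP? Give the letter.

a

(a) 4-2-1 → obeys
(b) 4-1-3-1-2 → violates
(c) 5-2-3-2-4 → violates
(d) 3-2-1-2 → violates
(e) 1-1-1-5-1 → violates
(f) 2-1-2-2 → violates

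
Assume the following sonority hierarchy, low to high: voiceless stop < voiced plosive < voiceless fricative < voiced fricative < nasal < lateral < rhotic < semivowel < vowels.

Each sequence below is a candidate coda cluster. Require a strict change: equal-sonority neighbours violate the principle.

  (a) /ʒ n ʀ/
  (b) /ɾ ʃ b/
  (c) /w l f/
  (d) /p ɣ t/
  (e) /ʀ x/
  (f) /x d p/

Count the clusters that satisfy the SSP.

4

(a) /ʒ n ʀ/: profile 4-5-7 — violates.
(b) /ɾ ʃ b/: profile 7-3-2 — obeys.
(c) /w l f/: profile 8-6-3 — obeys.
(d) /p ɣ t/: profile 1-4-1 — violates.
(e) /ʀ x/: profile 7-3 — obeys.
(f) /x d p/: profile 3-2-1 — obeys.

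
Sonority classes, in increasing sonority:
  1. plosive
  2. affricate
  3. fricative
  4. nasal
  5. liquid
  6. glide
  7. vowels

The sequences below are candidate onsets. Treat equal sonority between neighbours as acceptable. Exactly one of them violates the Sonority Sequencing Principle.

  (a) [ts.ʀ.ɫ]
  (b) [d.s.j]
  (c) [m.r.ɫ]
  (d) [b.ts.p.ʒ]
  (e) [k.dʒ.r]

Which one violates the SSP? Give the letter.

d

(a) 2-5-5 → obeys
(b) 1-3-6 → obeys
(c) 4-5-5 → obeys
(d) 1-2-1-3 → violates
(e) 1-2-5 → obeys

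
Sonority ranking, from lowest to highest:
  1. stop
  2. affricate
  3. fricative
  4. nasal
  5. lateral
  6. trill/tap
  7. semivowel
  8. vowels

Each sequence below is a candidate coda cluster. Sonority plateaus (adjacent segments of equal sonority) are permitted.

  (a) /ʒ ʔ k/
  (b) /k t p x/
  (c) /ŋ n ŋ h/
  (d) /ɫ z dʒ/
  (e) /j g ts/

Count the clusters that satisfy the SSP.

(a) /ʒ ʔ k/: profile 3-1-1 — obeys.
(b) /k t p x/: profile 1-1-1-3 — violates.
(c) /ŋ n ŋ h/: profile 4-4-4-3 — obeys.
(d) /ɫ z dʒ/: profile 5-3-2 — obeys.
(e) /j g ts/: profile 7-1-2 — violates.

3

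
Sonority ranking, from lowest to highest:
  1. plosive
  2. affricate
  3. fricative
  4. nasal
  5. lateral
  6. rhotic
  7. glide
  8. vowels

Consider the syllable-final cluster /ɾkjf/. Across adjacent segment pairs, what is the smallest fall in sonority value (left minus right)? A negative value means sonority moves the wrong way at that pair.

-6

/ɾ/: rhotic = 6.
/k/: plosive = 1.
/j/: glide = 7.
/f/: fricative = 3.
/ɾ/→/k/: change +5.
/k/→/j/: change -6.
/j/→/f/: change +4.
Minimum = -6.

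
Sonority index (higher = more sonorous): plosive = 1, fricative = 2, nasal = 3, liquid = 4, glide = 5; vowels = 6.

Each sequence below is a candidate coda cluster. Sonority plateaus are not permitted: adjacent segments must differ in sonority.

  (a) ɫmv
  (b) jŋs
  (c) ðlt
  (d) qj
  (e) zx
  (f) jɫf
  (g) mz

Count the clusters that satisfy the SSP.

(a) ɫmv: profile 4-3-2 — obeys.
(b) jŋs: profile 5-3-2 — obeys.
(c) ðlt: profile 2-4-1 — violates.
(d) qj: profile 1-5 — violates.
(e) zx: profile 2-2 — violates.
(f) jɫf: profile 5-4-2 — obeys.
(g) mz: profile 3-2 — obeys.

4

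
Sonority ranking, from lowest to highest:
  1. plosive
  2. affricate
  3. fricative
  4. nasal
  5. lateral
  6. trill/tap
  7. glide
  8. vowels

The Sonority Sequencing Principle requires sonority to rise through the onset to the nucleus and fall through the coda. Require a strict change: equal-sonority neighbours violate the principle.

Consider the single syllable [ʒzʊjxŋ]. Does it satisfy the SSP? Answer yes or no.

no

Onset: /ʒ/ is a fricative (sonority 3), /z/ is a fricative (sonority 3); then the nucleus /ʊ/ (sonority 8).
Onset profile 3-3-8 — does not strictly rise throughout.
Coda: /j/ is a glide (sonority 7), /x/ is a fricative (sonority 3), /ŋ/ is a nasal (sonority 4).
Coda profile 8-7-3-4 — does not strictly fall throughout.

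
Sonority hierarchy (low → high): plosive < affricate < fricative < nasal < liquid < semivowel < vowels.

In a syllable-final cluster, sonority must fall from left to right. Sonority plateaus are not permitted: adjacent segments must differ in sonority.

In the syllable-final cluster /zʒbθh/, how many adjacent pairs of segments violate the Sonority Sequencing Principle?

3

/z/ — fricative, sonority 3.
/ʒ/ — fricative, sonority 3.
/b/ — plosive, sonority 1.
/θ/ — fricative, sonority 3.
/h/ — fricative, sonority 3.
/z/→/ʒ/: 3→3 (plateau) — violation.
/ʒ/→/b/: 3→1 (falls) — ok.
/b/→/θ/: 1→3 (does not fall) — violation.
/θ/→/h/: 3→3 (plateau) — violation.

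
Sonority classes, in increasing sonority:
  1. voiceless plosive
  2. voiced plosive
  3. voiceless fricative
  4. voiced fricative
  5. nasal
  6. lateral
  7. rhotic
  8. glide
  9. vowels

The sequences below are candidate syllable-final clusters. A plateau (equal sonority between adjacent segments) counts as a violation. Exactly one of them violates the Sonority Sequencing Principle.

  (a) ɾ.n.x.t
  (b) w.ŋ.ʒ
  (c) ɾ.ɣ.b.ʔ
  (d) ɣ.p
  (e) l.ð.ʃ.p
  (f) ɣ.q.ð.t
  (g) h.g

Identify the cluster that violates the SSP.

f

(a) sonority 7-5-3-1: well-formed.
(b) sonority 8-5-4: well-formed.
(c) sonority 7-4-2-1: well-formed.
(d) sonority 4-1: well-formed.
(e) sonority 6-4-3-1: well-formed.
(f) sonority 4-1-4-1: ill-formed.
(g) sonority 3-2: well-formed.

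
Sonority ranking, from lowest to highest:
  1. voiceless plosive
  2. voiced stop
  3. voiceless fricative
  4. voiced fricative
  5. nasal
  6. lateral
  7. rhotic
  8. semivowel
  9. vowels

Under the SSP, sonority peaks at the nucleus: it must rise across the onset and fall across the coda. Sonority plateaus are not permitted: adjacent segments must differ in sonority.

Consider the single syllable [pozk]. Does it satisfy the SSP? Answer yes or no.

yes

Onset: /p/ is a voiceless plosive (sonority 1); then the nucleus /o/ (sonority 9).
Onset profile 1-9 — rises to the nucleus.
Coda: /z/ is a voiced fricative (sonority 4), /k/ is a voiceless plosive (sonority 1).
Coda profile 9-4-1 — falls from the nucleus.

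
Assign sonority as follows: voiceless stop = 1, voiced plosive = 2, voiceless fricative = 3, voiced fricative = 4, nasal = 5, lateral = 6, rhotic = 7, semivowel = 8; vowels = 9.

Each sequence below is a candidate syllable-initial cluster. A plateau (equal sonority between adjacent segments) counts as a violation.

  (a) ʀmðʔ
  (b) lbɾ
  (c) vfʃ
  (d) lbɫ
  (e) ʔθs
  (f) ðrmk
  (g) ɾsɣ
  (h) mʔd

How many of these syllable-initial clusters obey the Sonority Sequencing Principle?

(a) ʀmðʔ: profile 7-5-4-1 — violates.
(b) lbɾ: profile 6-2-7 — violates.
(c) vfʃ: profile 4-3-3 — violates.
(d) lbɫ: profile 6-2-6 — violates.
(e) ʔθs: profile 1-3-3 — violates.
(f) ðrmk: profile 4-7-5-1 — violates.
(g) ɾsɣ: profile 7-3-4 — violates.
(h) mʔd: profile 5-1-2 — violates.

0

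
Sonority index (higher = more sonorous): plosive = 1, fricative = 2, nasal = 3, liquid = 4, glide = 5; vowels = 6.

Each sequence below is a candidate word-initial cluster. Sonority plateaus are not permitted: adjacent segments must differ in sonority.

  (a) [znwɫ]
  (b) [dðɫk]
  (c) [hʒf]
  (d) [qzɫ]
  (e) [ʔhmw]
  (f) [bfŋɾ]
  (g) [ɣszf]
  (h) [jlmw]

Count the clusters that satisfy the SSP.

(a) [znwɫ]: profile 2-3-5-4 — violates.
(b) [dðɫk]: profile 1-2-4-1 — violates.
(c) [hʒf]: profile 2-2-2 — violates.
(d) [qzɫ]: profile 1-2-4 — obeys.
(e) [ʔhmw]: profile 1-2-3-5 — obeys.
(f) [bfŋɾ]: profile 1-2-3-4 — obeys.
(g) [ɣszf]: profile 2-2-2-2 — violates.
(h) [jlmw]: profile 5-4-3-5 — violates.

3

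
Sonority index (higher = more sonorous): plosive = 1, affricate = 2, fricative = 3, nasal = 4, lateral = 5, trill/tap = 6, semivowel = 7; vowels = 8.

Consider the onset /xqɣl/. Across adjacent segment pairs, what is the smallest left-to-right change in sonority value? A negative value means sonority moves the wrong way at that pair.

-2

/x/ — fricative, sonority 3.
/q/ — plosive, sonority 1.
/ɣ/ — fricative, sonority 3.
/l/ — lateral, sonority 5.
/x/→/q/: change -2.
/q/→/ɣ/: change +2.
/ɣ/→/l/: change +2.
Minimum = -2.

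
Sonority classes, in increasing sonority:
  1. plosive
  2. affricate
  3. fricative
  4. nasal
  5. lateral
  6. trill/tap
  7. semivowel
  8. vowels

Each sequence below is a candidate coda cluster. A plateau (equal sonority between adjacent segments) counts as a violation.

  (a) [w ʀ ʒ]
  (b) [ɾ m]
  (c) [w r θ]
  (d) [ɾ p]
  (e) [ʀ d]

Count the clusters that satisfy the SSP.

(a) sonority 7-6-3: well-formed.
(b) sonority 6-4: well-formed.
(c) sonority 7-6-3: well-formed.
(d) sonority 6-1: well-formed.
(e) sonority 6-1: well-formed.

5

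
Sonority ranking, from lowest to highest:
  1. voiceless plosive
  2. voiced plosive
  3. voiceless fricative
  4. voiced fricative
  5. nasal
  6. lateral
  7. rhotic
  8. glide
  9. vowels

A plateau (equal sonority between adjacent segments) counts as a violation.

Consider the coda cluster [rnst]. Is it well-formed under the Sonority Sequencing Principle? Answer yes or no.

yes

/r/ — rhotic, sonority 7.
/n/ — nasal, sonority 5.
/s/ — voiceless fricative, sonority 3.
/t/ — voiceless plosive, sonority 1.
The profile 7-5-3-1 strictly falls, so the coda cluster satisfies the SSP.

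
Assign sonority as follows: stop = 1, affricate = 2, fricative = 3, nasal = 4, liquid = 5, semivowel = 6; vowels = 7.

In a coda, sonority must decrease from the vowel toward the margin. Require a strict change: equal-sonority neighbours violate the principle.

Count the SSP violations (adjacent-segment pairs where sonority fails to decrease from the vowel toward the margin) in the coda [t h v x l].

4

/t/ — stop, sonority 1.
/h/ — fricative, sonority 3.
/v/ — fricative, sonority 3.
/x/ — fricative, sonority 3.
/l/ — liquid, sonority 5.
/t/→/h/: 1→3 (does not fall) — violation.
/h/→/v/: 3→3 (plateau) — violation.
/v/→/x/: 3→3 (plateau) — violation.
/x/→/l/: 3→5 (does not fall) — violation.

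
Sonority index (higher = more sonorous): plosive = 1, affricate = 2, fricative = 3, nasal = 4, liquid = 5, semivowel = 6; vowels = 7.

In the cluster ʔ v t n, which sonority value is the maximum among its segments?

4

/ʔ/ — plosive, sonority 1.
/v/ — fricative, sonority 3.
/t/ — plosive, sonority 1.
/n/ — nasal, sonority 4.
The maximum is 4.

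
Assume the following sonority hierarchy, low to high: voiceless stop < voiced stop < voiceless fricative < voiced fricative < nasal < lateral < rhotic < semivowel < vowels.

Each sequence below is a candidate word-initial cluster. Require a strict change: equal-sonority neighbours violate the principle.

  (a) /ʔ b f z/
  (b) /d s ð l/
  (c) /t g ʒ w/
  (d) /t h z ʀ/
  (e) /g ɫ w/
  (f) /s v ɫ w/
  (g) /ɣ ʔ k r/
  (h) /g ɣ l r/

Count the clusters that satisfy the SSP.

(a) /ʔ b f z/: profile 1-2-3-4 — obeys.
(b) /d s ð l/: profile 2-3-4-6 — obeys.
(c) /t g ʒ w/: profile 1-2-4-8 — obeys.
(d) /t h z ʀ/: profile 1-3-4-7 — obeys.
(e) /g ɫ w/: profile 2-6-8 — obeys.
(f) /s v ɫ w/: profile 3-4-6-8 — obeys.
(g) /ɣ ʔ k r/: profile 4-1-1-7 — violates.
(h) /g ɣ l r/: profile 2-4-6-7 — obeys.

7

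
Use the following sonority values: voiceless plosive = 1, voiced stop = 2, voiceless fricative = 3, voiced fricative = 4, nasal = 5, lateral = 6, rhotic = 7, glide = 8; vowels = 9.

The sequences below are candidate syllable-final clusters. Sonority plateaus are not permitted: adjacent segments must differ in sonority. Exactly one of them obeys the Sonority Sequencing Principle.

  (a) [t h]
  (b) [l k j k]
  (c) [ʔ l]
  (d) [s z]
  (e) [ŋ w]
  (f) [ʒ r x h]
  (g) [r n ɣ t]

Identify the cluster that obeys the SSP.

(a) 1-3 → violates
(b) 6-1-8-1 → violates
(c) 1-6 → violates
(d) 3-4 → violates
(e) 5-8 → violates
(f) 4-7-3-3 → violates
(g) 7-5-4-1 → obeys

g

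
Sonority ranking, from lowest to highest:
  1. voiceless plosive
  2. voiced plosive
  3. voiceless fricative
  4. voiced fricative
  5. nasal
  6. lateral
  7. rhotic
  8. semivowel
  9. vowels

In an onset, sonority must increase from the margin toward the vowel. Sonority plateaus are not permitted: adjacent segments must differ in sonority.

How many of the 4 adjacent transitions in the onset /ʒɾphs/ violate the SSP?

/ʒ/ is a voiced fricative (sonority 4).
/ɾ/ is a rhotic (sonority 7).
/p/ is a voiceless plosive (sonority 1).
/h/ is a voiceless fricative (sonority 3).
/s/ is a voiceless fricative (sonority 3).
/ʒ/→/ɾ/: 4→7 (rises) — ok.
/ɾ/→/p/: 7→1 (does not rise) — violation.
/p/→/h/: 1→3 (rises) — ok.
/h/→/s/: 3→3 (plateau) — violation.

2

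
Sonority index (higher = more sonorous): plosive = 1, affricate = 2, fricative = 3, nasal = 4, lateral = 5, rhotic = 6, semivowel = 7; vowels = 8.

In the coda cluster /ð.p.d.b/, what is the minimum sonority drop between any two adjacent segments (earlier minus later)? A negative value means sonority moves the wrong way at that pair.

/ð/: fricative = 3.
/p/: plosive = 1.
/d/: plosive = 1.
/b/: plosive = 1.
/ð/→/p/: change +2.
/p/→/d/: change +0.
/d/→/b/: change +0.
Minimum = 0.

0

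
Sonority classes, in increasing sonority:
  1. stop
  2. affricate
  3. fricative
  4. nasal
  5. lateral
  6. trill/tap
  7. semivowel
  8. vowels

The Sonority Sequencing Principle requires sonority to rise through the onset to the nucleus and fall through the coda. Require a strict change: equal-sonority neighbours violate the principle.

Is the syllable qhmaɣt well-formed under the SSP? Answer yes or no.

Onset: /q/ is a stop (sonority 1), /h/ is a fricative (sonority 3), /m/ is a nasal (sonority 4); then the nucleus /a/ (sonority 8).
Onset profile 1-3-4-8 — rises to the nucleus.
Coda: /ɣ/ is a fricative (sonority 3), /t/ is a stop (sonority 1).
Coda profile 8-3-1 — falls from the nucleus.

yes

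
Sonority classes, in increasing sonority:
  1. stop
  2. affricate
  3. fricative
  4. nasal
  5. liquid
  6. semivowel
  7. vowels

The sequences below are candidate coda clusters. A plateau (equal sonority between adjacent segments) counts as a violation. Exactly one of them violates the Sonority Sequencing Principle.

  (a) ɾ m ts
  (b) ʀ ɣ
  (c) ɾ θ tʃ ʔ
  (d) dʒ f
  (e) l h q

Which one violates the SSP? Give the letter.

d

(a) sonority 5-4-2: well-formed.
(b) sonority 5-3: well-formed.
(c) sonority 5-3-2-1: well-formed.
(d) sonority 2-3: ill-formed.
(e) sonority 5-3-1: well-formed.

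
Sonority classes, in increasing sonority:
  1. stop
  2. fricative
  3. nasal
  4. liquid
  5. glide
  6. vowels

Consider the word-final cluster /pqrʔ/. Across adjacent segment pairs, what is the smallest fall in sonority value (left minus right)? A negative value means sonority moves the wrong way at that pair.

/p/ — stop, sonority 1.
/q/ — stop, sonority 1.
/r/ — liquid, sonority 4.
/ʔ/ — stop, sonority 1.
/p/→/q/: change +0.
/q/→/r/: change -3.
/r/→/ʔ/: change +3.
Minimum = -3.

-3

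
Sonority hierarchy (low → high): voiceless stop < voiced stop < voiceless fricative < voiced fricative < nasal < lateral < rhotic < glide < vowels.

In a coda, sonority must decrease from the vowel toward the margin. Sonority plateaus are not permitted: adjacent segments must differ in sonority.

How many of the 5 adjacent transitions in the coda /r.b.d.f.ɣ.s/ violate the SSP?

/r/: rhotic = 7.
/b/: voiced stop = 2.
/d/: voiced stop = 2.
/f/: voiceless fricative = 3.
/ɣ/: voiced fricative = 4.
/s/: voiceless fricative = 3.
/r/→/b/: 7→2 (falls) — ok.
/b/→/d/: 2→2 (plateau) — violation.
/d/→/f/: 2→3 (does not fall) — violation.
/f/→/ɣ/: 3→4 (does not fall) — violation.
/ɣ/→/s/: 4→3 (falls) — ok.

3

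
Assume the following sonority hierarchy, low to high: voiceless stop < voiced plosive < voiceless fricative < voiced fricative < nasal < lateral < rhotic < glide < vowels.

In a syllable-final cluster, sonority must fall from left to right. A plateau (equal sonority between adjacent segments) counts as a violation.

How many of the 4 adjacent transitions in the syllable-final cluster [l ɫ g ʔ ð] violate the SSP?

2

/l/: lateral = 6.
/ɫ/: lateral = 6.
/g/: voiced plosive = 2.
/ʔ/: voiceless stop = 1.
/ð/: voiced fricative = 4.
/l/→/ɫ/: 6→6 (plateau) — violation.
/ɫ/→/g/: 6→2 (falls) — ok.
/g/→/ʔ/: 2→1 (falls) — ok.
/ʔ/→/ð/: 1→4 (does not fall) — violation.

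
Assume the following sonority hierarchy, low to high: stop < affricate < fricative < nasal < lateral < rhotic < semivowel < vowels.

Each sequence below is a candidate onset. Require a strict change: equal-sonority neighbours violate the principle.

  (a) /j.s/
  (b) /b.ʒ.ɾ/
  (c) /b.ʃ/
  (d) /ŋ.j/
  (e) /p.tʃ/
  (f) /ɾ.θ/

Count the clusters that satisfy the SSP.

(a) /j.s/: profile 7-3 — violates.
(b) /b.ʒ.ɾ/: profile 1-3-6 — obeys.
(c) /b.ʃ/: profile 1-3 — obeys.
(d) /ŋ.j/: profile 4-7 — obeys.
(e) /p.tʃ/: profile 1-2 — obeys.
(f) /ɾ.θ/: profile 6-3 — violates.

4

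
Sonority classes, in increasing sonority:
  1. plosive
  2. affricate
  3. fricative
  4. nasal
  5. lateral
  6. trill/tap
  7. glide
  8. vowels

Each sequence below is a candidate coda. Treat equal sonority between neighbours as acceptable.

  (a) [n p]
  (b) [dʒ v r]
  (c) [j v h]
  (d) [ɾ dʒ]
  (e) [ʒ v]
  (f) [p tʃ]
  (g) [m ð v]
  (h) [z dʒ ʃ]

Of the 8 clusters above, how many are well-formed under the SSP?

(a) 4-1 → obeys
(b) 2-3-6 → violates
(c) 7-3-3 → obeys
(d) 6-2 → obeys
(e) 3-3 → obeys
(f) 1-2 → violates
(g) 4-3-3 → obeys
(h) 3-2-3 → violates

5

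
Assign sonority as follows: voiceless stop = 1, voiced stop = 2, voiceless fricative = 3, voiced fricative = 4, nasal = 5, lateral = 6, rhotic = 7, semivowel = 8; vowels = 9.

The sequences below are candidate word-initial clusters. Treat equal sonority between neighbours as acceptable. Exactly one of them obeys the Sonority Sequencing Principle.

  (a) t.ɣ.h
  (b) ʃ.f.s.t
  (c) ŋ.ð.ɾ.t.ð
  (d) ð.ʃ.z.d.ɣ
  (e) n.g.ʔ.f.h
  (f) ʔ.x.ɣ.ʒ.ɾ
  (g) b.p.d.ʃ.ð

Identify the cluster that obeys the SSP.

f

(a) t.ɣ.h: profile 1-4-3 — violates.
(b) ʃ.f.s.t: profile 3-3-3-1 — violates.
(c) ŋ.ð.ɾ.t.ð: profile 5-4-7-1-4 — violates.
(d) ð.ʃ.z.d.ɣ: profile 4-3-4-2-4 — violates.
(e) n.g.ʔ.f.h: profile 5-2-1-3-3 — violates.
(f) ʔ.x.ɣ.ʒ.ɾ: profile 1-3-4-4-7 — obeys.
(g) b.p.d.ʃ.ð: profile 2-1-2-3-4 — violates.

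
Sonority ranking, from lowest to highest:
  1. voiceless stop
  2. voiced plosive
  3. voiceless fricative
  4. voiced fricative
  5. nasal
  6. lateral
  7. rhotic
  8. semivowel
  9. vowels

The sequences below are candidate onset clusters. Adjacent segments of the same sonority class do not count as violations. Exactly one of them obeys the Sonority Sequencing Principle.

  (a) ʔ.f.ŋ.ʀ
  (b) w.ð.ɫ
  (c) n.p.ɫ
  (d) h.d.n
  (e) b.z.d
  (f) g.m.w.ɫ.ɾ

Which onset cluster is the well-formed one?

a

(a) ʔ.f.ŋ.ʀ: profile 1-3-5-7 — obeys.
(b) w.ð.ɫ: profile 8-4-6 — violates.
(c) n.p.ɫ: profile 5-1-6 — violates.
(d) h.d.n: profile 3-2-5 — violates.
(e) b.z.d: profile 2-4-2 — violates.
(f) g.m.w.ɫ.ɾ: profile 2-5-8-6-7 — violates.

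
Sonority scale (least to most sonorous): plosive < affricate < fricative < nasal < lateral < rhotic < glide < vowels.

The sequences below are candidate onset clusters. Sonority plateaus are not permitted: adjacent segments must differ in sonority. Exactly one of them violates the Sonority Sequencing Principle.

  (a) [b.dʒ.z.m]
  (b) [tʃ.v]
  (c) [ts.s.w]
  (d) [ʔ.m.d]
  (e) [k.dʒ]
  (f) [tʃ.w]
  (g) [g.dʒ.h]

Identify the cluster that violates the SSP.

(a) sonority 1-2-3-4: well-formed.
(b) sonority 2-3: well-formed.
(c) sonority 2-3-7: well-formed.
(d) sonority 1-4-1: ill-formed.
(e) sonority 1-2: well-formed.
(f) sonority 2-7: well-formed.
(g) sonority 1-2-3: well-formed.

d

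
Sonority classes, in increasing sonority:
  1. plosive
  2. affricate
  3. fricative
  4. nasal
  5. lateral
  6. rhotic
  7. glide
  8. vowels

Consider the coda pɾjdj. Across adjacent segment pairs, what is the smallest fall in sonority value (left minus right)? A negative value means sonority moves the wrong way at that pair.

/p/ is a plosive (sonority 1).
/ɾ/ is a rhotic (sonority 6).
/j/ is a glide (sonority 7).
/d/ is a plosive (sonority 1).
/j/ is a glide (sonority 7).
/p/→/ɾ/: change -5.
/ɾ/→/j/: change -1.
/j/→/d/: change +6.
/d/→/j/: change -6.
Minimum = -6.

-6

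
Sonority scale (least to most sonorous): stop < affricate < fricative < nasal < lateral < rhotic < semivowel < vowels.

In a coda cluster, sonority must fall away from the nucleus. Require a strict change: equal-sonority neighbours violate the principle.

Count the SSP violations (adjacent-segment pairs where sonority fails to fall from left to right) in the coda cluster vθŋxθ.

3

/v/ is a fricative (sonority 3).
/θ/ is a fricative (sonority 3).
/ŋ/ is a nasal (sonority 4).
/x/ is a fricative (sonority 3).
/θ/ is a fricative (sonority 3).
/v/→/θ/: 3→3 (plateau) — violation.
/θ/→/ŋ/: 3→4 (does not fall) — violation.
/ŋ/→/x/: 4→3 (falls) — ok.
/x/→/θ/: 3→3 (plateau) — violation.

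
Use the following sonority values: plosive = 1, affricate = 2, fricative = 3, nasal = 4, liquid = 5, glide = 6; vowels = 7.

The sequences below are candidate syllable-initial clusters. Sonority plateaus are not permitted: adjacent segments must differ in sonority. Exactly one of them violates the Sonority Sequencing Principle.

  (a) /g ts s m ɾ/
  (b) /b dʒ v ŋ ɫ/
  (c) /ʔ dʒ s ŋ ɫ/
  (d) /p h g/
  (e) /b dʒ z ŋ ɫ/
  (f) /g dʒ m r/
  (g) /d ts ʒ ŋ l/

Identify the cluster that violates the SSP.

(a) sonority 1-2-3-4-5: well-formed.
(b) sonority 1-2-3-4-5: well-formed.
(c) sonority 1-2-3-4-5: well-formed.
(d) sonority 1-3-1: ill-formed.
(e) sonority 1-2-3-4-5: well-formed.
(f) sonority 1-2-4-5: well-formed.
(g) sonority 1-2-3-4-5: well-formed.

d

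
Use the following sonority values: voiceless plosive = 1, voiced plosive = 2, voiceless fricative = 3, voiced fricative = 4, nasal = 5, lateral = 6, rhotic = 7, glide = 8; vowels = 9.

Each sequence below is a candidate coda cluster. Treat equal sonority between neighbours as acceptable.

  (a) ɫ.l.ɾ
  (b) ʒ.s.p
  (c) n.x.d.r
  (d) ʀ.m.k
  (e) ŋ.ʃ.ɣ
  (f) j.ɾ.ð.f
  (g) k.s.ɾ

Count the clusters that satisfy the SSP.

3

(a) ɫ.l.ɾ: profile 6-6-7 — violates.
(b) ʒ.s.p: profile 4-3-1 — obeys.
(c) n.x.d.r: profile 5-3-2-7 — violates.
(d) ʀ.m.k: profile 7-5-1 — obeys.
(e) ŋ.ʃ.ɣ: profile 5-3-4 — violates.
(f) j.ɾ.ð.f: profile 8-7-4-3 — obeys.
(g) k.s.ɾ: profile 1-3-7 — violates.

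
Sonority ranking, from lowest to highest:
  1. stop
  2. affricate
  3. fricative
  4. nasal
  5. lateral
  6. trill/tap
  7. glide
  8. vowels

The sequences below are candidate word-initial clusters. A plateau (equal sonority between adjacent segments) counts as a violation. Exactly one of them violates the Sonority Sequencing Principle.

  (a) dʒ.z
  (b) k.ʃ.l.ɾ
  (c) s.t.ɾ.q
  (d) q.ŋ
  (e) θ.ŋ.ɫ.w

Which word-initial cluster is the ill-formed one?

c

(a) sonority 2-3: well-formed.
(b) sonority 1-3-5-6: well-formed.
(c) sonority 3-1-6-1: ill-formed.
(d) sonority 1-4: well-formed.
(e) sonority 3-4-5-7: well-formed.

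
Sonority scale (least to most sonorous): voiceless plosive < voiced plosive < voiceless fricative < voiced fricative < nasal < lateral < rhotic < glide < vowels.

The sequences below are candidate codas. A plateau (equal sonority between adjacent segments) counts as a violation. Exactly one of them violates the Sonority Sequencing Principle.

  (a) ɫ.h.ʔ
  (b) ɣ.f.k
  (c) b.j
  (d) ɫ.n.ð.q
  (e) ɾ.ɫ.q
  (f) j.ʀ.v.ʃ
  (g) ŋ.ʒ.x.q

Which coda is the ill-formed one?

(a) sonority 6-3-1: well-formed.
(b) sonority 4-3-1: well-formed.
(c) sonority 2-8: ill-formed.
(d) sonority 6-5-4-1: well-formed.
(e) sonority 7-6-1: well-formed.
(f) sonority 8-7-4-3: well-formed.
(g) sonority 5-4-3-1: well-formed.

c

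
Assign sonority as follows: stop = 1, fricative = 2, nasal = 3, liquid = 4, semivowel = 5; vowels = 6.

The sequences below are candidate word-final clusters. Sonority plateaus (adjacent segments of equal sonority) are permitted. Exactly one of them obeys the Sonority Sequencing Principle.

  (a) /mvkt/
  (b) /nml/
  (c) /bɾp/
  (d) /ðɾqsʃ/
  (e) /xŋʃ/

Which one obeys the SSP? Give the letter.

a

(a) /mvkt/: profile 3-2-1-1 — obeys.
(b) /nml/: profile 3-3-4 — violates.
(c) /bɾp/: profile 1-4-1 — violates.
(d) /ðɾqsʃ/: profile 2-4-1-2-2 — violates.
(e) /xŋʃ/: profile 2-3-2 — violates.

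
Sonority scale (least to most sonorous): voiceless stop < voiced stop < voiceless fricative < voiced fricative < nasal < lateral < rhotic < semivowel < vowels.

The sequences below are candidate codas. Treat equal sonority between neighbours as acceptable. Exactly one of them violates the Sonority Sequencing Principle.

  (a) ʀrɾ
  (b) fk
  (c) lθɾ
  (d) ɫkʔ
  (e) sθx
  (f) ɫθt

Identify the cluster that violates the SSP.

c

(a) ʀrɾ: profile 7-7-7 — obeys.
(b) fk: profile 3-1 — obeys.
(c) lθɾ: profile 6-3-7 — violates.
(d) ɫkʔ: profile 6-1-1 — obeys.
(e) sθx: profile 3-3-3 — obeys.
(f) ɫθt: profile 6-3-1 — obeys.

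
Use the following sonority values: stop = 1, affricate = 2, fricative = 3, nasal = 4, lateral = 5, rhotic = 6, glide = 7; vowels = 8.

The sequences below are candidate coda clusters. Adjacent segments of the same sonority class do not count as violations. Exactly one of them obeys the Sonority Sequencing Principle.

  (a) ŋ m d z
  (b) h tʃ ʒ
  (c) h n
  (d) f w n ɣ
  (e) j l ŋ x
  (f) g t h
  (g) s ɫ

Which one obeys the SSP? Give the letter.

e

(a) sonority 4-4-1-3: ill-formed.
(b) sonority 3-2-3: ill-formed.
(c) sonority 3-4: ill-formed.
(d) sonority 3-7-4-3: ill-formed.
(e) sonority 7-5-4-3: well-formed.
(f) sonority 1-1-3: ill-formed.
(g) sonority 3-5: ill-formed.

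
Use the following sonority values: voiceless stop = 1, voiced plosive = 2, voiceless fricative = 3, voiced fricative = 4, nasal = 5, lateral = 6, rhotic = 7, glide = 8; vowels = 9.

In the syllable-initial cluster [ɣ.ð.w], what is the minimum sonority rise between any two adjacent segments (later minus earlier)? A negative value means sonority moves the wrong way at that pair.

/ɣ/ is a voiced fricative (sonority 4).
/ð/ is a voiced fricative (sonority 4).
/w/ is a glide (sonority 8).
/ɣ/→/ð/: change +0.
/ð/→/w/: change +4.
Minimum = 0.

0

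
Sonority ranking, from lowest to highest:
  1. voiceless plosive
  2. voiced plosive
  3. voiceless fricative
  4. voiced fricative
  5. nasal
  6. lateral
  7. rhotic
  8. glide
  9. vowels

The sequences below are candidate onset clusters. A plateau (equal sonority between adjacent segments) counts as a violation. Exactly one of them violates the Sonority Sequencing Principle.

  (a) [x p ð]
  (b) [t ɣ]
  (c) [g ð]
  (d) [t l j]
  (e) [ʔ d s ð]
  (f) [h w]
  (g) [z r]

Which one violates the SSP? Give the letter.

(a) 3-1-4 → violates
(b) 1-4 → obeys
(c) 2-4 → obeys
(d) 1-6-8 → obeys
(e) 1-2-3-4 → obeys
(f) 3-8 → obeys
(g) 4-7 → obeys

a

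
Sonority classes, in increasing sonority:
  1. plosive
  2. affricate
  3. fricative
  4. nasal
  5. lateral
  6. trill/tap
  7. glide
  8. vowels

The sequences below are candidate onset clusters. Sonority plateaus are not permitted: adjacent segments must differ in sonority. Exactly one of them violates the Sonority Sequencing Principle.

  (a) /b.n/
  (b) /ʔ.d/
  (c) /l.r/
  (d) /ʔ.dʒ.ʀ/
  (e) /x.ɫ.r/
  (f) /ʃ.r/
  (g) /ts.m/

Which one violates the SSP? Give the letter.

(a) 1-4 → obeys
(b) 1-1 → violates
(c) 5-6 → obeys
(d) 1-2-6 → obeys
(e) 3-5-6 → obeys
(f) 3-6 → obeys
(g) 2-4 → obeys

b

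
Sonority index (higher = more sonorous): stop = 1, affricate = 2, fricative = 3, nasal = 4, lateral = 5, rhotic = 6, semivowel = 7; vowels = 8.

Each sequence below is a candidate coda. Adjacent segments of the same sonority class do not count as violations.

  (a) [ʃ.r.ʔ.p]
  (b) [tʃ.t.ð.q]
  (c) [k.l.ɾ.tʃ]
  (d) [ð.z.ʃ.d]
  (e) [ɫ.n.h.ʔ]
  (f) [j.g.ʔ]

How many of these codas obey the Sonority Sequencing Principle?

3

(a) [ʃ.r.ʔ.p]: profile 3-6-1-1 — violates.
(b) [tʃ.t.ð.q]: profile 2-1-3-1 — violates.
(c) [k.l.ɾ.tʃ]: profile 1-5-6-2 — violates.
(d) [ð.z.ʃ.d]: profile 3-3-3-1 — obeys.
(e) [ɫ.n.h.ʔ]: profile 5-4-3-1 — obeys.
(f) [j.g.ʔ]: profile 7-1-1 — obeys.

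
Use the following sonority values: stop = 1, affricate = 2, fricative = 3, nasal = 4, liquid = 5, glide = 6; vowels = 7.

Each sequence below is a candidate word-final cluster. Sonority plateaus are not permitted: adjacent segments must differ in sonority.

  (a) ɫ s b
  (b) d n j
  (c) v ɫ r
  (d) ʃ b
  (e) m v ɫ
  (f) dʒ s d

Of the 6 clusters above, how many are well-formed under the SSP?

(a) 5-3-1 → obeys
(b) 1-4-6 → violates
(c) 3-5-5 → violates
(d) 3-1 → obeys
(e) 4-3-5 → violates
(f) 2-3-1 → violates

2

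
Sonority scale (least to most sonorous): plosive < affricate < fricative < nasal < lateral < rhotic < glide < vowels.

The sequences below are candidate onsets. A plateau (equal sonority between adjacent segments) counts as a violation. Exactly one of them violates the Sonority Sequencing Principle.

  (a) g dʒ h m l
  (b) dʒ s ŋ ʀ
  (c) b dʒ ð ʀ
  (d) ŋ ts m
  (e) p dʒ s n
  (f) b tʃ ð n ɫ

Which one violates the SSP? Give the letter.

d

(a) sonority 1-2-3-4-5: well-formed.
(b) sonority 2-3-4-6: well-formed.
(c) sonority 1-2-3-6: well-formed.
(d) sonority 4-2-4: ill-formed.
(e) sonority 1-2-3-4: well-formed.
(f) sonority 1-2-3-4-5: well-formed.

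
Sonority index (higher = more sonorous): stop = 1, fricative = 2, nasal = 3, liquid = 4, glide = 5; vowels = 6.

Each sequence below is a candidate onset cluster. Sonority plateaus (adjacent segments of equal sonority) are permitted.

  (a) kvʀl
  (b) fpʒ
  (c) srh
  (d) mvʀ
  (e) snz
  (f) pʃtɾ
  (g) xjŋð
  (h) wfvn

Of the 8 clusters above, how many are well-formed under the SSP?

(a) sonority 1-2-4-4: well-formed.
(b) sonority 2-1-2: ill-formed.
(c) sonority 2-4-2: ill-formed.
(d) sonority 3-2-4: ill-formed.
(e) sonority 2-3-2: ill-formed.
(f) sonority 1-2-1-4: ill-formed.
(g) sonority 2-5-3-2: ill-formed.
(h) sonority 5-2-2-3: ill-formed.

1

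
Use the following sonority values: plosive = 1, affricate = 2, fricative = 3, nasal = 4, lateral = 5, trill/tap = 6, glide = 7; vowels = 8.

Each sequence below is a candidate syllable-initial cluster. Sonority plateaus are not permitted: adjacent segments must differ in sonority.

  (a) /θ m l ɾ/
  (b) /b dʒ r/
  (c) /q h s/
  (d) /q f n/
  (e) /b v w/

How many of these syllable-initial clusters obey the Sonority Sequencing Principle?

(a) 3-4-5-6 → obeys
(b) 1-2-6 → obeys
(c) 1-3-3 → violates
(d) 1-3-4 → obeys
(e) 1-3-7 → obeys

4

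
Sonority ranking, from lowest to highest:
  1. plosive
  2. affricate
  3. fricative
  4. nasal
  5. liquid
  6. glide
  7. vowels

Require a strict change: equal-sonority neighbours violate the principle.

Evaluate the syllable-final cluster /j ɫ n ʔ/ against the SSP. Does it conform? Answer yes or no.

yes

/j/ — glide, sonority 6.
/ɫ/ — liquid, sonority 5.
/n/ — nasal, sonority 4.
/ʔ/ — plosive, sonority 1.
The profile 6-5-4-1 strictly falls, so the syllable-final cluster satisfies the SSP.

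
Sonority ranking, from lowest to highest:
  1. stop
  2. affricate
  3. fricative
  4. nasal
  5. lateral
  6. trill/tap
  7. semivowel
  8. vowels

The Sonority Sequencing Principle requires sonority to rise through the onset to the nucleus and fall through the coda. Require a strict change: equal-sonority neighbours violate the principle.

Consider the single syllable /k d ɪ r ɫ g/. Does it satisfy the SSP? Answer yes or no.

Onset: /k/ is a stop (sonority 1), /d/ is a stop (sonority 1); then the nucleus /ɪ/ (sonority 8).
Onset profile 1-1-8 — does not strictly rise throughout.
Coda: /r/ is a trill/tap (sonority 6), /ɫ/ is a lateral (sonority 5), /g/ is a stop (sonority 1).
Coda profile 8-6-5-1 — falls from the nucleus.

no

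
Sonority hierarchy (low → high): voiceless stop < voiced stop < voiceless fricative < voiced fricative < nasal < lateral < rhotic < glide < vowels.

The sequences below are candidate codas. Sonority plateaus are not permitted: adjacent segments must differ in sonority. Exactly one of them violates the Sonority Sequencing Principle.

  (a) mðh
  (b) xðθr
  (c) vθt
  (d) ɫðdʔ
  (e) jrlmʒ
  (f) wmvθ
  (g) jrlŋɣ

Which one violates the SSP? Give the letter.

(a) sonority 5-4-3: well-formed.
(b) sonority 3-4-3-7: ill-formed.
(c) sonority 4-3-1: well-formed.
(d) sonority 6-4-2-1: well-formed.
(e) sonority 8-7-6-5-4: well-formed.
(f) sonority 8-5-4-3: well-formed.
(g) sonority 8-7-6-5-4: well-formed.

b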